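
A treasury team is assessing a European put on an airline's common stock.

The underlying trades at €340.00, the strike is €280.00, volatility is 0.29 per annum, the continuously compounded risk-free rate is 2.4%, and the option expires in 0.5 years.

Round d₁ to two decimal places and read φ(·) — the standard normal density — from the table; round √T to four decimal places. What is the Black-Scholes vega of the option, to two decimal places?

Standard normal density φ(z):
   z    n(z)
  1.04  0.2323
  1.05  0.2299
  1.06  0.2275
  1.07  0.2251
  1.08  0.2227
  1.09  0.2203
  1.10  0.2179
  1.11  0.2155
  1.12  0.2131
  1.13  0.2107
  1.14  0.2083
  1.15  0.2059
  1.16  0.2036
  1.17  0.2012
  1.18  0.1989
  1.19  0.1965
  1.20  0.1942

σ√T = 0.29·√0.5 = 0.2051
d₁ = [ln(340/280) + (0.024 + 0.29²/2)·0.5] / 0.2051 = [0.1942 + 0.0330] / 0.2051 = 1.1079 ⇒ 1.11
√T = √0.5 = 0.7071
φ(d₁) = φ(1.11) = 0.2155
vega = S·φ(d₁)·√T = 340·0.2155·0.7071 = 51.8092
(Vega is the same for a European call and put with the same parameters.)

51.81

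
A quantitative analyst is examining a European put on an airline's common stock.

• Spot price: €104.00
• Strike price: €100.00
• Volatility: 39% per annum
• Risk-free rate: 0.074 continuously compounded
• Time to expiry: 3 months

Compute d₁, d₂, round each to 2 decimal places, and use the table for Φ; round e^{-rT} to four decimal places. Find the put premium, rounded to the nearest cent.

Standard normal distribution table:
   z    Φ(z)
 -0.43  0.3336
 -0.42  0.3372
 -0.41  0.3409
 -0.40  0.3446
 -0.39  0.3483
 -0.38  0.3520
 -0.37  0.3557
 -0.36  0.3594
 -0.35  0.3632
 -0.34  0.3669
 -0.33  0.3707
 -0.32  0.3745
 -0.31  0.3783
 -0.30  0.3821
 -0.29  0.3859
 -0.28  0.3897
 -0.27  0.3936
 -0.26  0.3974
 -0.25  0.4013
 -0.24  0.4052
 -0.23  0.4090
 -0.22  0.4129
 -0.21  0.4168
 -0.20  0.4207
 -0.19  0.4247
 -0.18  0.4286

σ√T = 0.39·√0.25 = 0.1950
d₁ = [ln(104/100) + (0.074 + ½·0.39²)·0.25] / (σ√T) = (0.0392 + 0.0375) / 0.1950 = 0.3935 → 0.39
d₂ = 0.3935 − 0.1950 = 0.1985 → 0.20
exp(−rT) = exp(−0.074·0.25) = 0.9817
P = 100·0.9817·N(-0.20) − 104·N(-0.39) = 100·0.9817·0.4207 − 104·0.3483 = 41.3001 − 36.2232 = 5.0769

€5.08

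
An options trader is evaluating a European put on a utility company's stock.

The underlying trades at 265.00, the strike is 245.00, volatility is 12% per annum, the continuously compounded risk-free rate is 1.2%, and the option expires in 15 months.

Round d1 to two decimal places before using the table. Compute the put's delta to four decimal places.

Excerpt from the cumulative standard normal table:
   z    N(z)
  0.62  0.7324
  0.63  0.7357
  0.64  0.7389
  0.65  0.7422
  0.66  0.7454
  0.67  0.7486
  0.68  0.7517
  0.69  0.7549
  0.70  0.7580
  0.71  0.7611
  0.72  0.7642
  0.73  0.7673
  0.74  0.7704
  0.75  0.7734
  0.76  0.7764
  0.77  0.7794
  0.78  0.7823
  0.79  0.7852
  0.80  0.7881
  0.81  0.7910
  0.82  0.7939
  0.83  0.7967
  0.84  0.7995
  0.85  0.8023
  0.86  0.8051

σ√T = 0.12·√1.25 = 0.1342
d₁ = [ln(265/245) + (0.012 + 0.12²/2)·1.25] / 0.1342 = [0.0785 + 0.0240] / 0.1342 = 0.7638 → 0.76
N(d₁) = N(0.76) = 0.7764
Δ_put = N(d₁) − 1 = 0.7764 − 1 = -0.2236

-0.2236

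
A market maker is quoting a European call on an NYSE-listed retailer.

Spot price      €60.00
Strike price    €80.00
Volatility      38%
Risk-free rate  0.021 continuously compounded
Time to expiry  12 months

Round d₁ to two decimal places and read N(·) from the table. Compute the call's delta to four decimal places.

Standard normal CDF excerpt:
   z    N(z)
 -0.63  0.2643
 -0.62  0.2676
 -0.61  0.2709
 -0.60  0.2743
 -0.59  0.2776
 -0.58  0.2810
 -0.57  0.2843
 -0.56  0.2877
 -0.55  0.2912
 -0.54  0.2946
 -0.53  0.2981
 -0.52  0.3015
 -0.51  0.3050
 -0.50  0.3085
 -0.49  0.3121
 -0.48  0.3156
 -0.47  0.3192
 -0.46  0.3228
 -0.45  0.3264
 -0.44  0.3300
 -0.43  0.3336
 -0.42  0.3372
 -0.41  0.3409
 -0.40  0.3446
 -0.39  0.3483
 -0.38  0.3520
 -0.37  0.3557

0.3050

σ√T = 0.38 × 1.0000 = 0.3800
ln(S/K) + (r + σ²/2)T = ln(60/80) + (0.021 + 0.38²/2)·1 = -0.2877 + 0.0932 = -0.1945
d₁ = -0.1945 / 0.3800 = -0.5118 which rounds to -0.51
N(d₁) = N(-0.51) = 0.3050
Δ_call = N(d₁) = 0.3050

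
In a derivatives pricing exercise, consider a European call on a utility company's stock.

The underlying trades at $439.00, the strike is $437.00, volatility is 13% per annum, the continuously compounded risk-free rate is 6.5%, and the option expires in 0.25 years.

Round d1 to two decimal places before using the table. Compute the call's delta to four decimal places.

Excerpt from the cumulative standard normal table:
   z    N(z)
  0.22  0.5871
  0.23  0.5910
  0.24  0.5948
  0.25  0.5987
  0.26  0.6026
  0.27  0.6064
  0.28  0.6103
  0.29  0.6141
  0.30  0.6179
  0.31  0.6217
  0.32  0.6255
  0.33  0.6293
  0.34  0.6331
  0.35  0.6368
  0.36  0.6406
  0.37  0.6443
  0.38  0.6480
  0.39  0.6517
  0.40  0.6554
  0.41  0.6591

T = 0.25;  σ√T = 0.0650
d₁ = [ln(439/437) + (0.065 + 0.13²/2)·0.25] / 0.0650 = [0.0046 + 0.0184] / 0.0650 = 0.3527 ⇒ 0.35
N(d₁) = N(0.35) = 0.6368
Δ_call = N(d₁) = 0.6368

0.6368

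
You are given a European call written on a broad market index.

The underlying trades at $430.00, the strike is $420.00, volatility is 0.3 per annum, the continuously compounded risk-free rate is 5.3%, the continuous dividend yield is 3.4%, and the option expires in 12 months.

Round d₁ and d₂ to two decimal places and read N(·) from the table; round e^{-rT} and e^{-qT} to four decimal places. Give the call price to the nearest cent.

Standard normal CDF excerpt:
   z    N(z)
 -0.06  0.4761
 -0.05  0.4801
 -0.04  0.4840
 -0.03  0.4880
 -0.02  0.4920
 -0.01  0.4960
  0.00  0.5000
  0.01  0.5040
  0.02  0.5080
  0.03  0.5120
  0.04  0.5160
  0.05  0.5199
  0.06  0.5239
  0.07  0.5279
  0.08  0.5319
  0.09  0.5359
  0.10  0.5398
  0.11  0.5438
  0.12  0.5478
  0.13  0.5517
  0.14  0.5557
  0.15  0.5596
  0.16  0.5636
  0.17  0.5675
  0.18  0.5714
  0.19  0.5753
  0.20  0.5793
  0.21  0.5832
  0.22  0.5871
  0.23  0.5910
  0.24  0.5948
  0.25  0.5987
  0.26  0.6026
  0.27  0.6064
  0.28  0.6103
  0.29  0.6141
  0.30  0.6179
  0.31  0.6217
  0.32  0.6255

σ√T = 0.3·√1 = 0.3000
d₁ = [ln(430/420) + (0.053 − 0.034 + 0.3²/2)·1] / 0.3000 = [0.0235 + 0.0640] / 0.3000 = 0.2918 ≈ 0.29
d₂ = d₁ − σ√T = 0.2918 − 0.3000 = -0.0082 ≈ -0.01
e^(−qT) = e^(−0.034·1) = 0.9666;  e^(−rT) = e^(−0.053·1) = 0.9484
C = 430·0.9666·N(0.29) − 420·0.9484·N(-0.01) = 430·0.9666·0.6141 − 420·0.9484·0.4960 = 255.2433 − 197.5707 = 57.6726

$57.67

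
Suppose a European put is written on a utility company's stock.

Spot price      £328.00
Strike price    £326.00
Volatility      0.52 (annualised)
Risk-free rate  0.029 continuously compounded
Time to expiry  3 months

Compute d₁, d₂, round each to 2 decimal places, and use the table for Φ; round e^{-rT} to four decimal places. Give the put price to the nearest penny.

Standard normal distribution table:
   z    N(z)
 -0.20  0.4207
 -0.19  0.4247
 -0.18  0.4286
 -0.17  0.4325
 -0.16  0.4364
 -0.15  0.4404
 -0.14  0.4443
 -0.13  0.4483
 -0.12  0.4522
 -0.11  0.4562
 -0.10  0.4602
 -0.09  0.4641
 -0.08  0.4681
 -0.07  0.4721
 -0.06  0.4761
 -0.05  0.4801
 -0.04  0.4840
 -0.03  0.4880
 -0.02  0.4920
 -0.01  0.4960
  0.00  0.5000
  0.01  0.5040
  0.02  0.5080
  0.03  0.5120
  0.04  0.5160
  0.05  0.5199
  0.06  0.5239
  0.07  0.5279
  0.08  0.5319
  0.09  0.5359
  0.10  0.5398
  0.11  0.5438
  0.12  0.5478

£31.57

σ√T = 0.52·√0.25 = 0.2600
d₁ = [ln(328/326) + (0.029 + 0.52²/2)·0.25] / 0.2600 = [0.0061 + 0.0411] / 0.2600 = 0.1814 which rounds to 0.18
d₂ = d₁ − σ√T = 0.1814 − 0.2600 = -0.0786 which rounds to -0.08
e^(−rT) = e^(−0.029·0.25) = 0.9928
P = 326·0.9928·N(0.08) − 328·N(-0.18) = 326·0.9928·0.5319 − 328·0.4286 = 172.1509 − 140.5808 = 31.5701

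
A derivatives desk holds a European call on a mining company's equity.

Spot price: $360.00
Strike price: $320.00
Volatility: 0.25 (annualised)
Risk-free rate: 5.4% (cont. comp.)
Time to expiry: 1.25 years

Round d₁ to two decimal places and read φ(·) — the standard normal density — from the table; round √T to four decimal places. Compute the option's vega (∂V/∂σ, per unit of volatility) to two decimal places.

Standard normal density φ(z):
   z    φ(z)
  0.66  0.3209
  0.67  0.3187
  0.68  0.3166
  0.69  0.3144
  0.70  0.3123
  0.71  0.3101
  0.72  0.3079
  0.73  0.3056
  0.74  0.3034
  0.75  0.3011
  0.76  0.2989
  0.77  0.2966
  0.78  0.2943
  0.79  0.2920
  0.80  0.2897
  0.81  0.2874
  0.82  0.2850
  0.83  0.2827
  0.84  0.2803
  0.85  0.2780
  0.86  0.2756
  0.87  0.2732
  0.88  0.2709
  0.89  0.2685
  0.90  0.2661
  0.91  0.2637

116.60

T = 1.25;  σ√T = 0.2795
d₁ = [ln(360/320) + (0.054 + 0.25²/2)·1.25] / 0.2795 = [0.1178 + 0.1066] / 0.2795 = 0.8026 ≈ 0.80
√T = √1.25 = 1.1180
φ(d₁) = φ(0.80) = 0.2897
vega = S·φ(d₁)·√T = 360·0.2897·1.1180 = 116.5985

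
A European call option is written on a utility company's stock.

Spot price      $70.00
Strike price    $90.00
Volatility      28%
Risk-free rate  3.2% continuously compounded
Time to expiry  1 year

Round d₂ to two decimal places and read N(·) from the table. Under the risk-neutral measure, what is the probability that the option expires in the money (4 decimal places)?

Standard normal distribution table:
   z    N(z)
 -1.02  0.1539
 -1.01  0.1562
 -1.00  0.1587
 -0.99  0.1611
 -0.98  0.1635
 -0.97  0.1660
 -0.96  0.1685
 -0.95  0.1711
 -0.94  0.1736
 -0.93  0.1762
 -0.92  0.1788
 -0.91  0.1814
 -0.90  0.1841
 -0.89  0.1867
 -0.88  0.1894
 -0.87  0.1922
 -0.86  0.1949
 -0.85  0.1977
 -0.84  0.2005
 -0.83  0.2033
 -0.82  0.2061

0.1788

σ√T = 0.28·√1 = 0.2800
d₁ = [ln(70/90) + (0.032 + 0.28²/2)·1] / 0.2800 = [-0.2513 + 0.0712] / 0.2800 = -0.6433 ≈ -0.64
d₂ = d₁ − σ√T = -0.6433 − 0.2800 = -0.9233 ≈ -0.92
Risk-neutral Pr[S_T > K] = N(d₂) = N(-0.92) = 0.1788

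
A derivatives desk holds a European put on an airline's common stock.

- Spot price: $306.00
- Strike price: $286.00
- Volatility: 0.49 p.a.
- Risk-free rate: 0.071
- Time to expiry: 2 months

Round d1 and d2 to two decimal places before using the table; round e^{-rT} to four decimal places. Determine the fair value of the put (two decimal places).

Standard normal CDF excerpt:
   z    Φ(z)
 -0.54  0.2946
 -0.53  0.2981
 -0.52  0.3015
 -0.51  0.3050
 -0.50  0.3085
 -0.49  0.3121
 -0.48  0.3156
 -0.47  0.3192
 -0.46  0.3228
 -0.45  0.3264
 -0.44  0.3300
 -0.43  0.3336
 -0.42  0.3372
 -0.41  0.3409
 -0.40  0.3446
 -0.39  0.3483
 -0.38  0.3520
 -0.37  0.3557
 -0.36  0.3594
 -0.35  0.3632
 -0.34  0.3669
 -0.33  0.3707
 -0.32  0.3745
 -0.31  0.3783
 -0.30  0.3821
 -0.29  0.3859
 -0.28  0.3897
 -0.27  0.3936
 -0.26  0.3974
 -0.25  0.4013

σ√T = 0.49 × 0.4082 = 0.2000
d₁ = [ln(306/286) + (0.071 + ½·0.49²)·0.1667] / (σ√T) = (0.0676 + 0.0318) / 0.2000 = 0.4971 ≈ 0.50
d₂ = 0.4971 − 0.2000 = 0.2970 ≈ 0.30
e^(−rT) = e^(−0.071·0.1667) = 0.9882
N(−d₂) = N(-0.30) = 0.3821;  N(−d₁) = N(-0.50) = 0.3085
P = 286·0.9882·0.3821 − 306·0.3085 = 107.9911 − 94.4010 = 13.5901

$13.59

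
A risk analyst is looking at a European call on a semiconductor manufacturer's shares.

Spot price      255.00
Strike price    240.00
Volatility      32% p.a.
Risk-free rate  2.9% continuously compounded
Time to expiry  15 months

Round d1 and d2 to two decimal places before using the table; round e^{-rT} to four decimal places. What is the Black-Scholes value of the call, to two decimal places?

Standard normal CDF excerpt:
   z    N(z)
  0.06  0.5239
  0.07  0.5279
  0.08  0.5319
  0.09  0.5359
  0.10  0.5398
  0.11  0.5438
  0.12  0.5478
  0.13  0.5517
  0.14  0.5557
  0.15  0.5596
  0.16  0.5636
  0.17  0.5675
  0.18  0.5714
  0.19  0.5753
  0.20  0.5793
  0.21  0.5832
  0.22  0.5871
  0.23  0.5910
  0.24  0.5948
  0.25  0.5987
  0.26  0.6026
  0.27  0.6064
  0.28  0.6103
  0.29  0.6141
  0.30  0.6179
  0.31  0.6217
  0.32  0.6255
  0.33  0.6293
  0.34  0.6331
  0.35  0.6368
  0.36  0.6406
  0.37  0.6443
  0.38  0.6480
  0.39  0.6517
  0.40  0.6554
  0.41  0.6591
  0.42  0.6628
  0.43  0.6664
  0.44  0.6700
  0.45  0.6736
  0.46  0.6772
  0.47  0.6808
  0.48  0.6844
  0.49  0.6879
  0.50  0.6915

47.73

T = 1.25;  σ√T = 0.3578
ln(S/K) + (r + σ²/2)T = ln(255/240) + (0.029 + 0.32²/2)·1.25 = 0.0606 + 0.1003 = 0.1609
d₁ = 0.1609 / 0.3578 = 0.4497 → 0.45
d₂ = d₁ − σ√T = 0.4497 − 0.3578 = 0.0919 → 0.09
exp(−rT) = exp(−0.029·1.25) = 0.9644
N(d₁) = N(0.45) = 0.6736;  N(d₂) = N(0.09) = 0.5359
C = 255·0.6736 − 240·0.9644·0.5359 = 171.7680 − 124.0373 = 47.7307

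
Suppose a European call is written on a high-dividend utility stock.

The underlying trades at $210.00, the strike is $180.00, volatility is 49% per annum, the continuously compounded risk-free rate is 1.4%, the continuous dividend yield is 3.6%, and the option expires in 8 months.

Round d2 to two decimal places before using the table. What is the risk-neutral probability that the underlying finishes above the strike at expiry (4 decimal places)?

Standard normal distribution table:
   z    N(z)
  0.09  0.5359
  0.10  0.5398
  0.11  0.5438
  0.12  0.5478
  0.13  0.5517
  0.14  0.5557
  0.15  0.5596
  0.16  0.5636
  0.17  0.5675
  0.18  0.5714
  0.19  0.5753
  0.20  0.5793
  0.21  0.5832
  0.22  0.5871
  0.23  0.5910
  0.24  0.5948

σ√T = 0.49 × 0.8165 = 0.4001
ln(S/K) + (r − q + σ²/2)T = ln(210/180) + (0.014 − 0.036 + 0.49²/2)·0.6667 = 0.1542 + 0.0654 = 0.2195
d₁ = 0.2195 / 0.4001 = 0.5487 which rounds to 0.55
d₂ = d₁ − σ√T = 0.5487 − 0.4001 = 0.1486 which rounds to 0.15
Pr(exercise) under Q = N(d₂) = 0.5596

0.5596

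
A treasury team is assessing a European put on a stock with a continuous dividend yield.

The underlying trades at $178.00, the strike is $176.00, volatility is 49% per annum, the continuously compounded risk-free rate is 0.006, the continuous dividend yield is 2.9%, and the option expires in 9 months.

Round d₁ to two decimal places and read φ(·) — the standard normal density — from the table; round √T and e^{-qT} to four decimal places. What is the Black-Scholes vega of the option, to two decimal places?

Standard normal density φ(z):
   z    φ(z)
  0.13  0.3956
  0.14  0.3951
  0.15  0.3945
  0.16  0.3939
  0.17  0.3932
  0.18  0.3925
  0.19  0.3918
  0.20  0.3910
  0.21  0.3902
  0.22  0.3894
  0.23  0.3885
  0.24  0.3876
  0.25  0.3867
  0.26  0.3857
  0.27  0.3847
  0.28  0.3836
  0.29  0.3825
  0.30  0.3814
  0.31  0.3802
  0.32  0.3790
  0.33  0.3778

58.98

σ√T = 0.49·√0.75 = 0.4244
d₁ = [ln(178/176) + (0.006 − 0.029 + 0.49²/2)·0.75] / 0.4244 = [0.0113 + 0.0728] / 0.4244 = 0.1982 which rounds to 0.20
√T = √0.75 = 0.8660
φ(d₁) = φ(0.20) = 0.3910
exp(−qT) = exp(−0.029·0.75) = 0.9785
vega = S·exp(−qT)·φ(d₁)·√T = 178·0.9785·0.3910·0.8660 = 58.9760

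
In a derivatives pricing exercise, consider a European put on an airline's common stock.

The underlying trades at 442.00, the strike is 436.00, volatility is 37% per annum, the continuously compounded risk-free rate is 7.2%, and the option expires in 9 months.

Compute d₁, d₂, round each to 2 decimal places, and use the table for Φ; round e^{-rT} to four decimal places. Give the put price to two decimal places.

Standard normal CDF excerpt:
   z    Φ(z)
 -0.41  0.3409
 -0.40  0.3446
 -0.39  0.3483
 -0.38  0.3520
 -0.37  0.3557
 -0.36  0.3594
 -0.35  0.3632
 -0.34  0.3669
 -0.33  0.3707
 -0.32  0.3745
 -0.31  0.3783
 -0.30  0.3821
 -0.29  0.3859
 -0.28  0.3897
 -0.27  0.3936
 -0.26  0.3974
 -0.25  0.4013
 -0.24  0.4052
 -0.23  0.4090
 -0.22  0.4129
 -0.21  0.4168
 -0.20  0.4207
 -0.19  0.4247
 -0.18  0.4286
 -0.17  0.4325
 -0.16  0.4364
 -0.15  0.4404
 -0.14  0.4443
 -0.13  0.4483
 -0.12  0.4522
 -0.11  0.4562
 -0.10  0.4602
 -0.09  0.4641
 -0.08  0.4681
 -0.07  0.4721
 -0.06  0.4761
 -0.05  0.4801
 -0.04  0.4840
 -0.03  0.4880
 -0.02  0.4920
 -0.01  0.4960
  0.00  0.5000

σ√T = 0.37 × 0.8660 = 0.3204
d₁ = [ln(442/436) + (0.072 + 0.37²/2)·0.75] / 0.3204 = [0.0137 + 0.1053] / 0.3204 = 0.3714 → 0.37
d₂ = d₁ − σ√T = 0.3714 − 0.3204 = 0.0510 → 0.05
e^(−rT) = e^(−0.072·0.75) = 0.9474
P = 436·0.9474·N(-0.05) − 442·N(-0.37) = 436·0.9474·0.4801 − 442·0.3557 = 198.3132 − 157.2194 = 41.0938

41.09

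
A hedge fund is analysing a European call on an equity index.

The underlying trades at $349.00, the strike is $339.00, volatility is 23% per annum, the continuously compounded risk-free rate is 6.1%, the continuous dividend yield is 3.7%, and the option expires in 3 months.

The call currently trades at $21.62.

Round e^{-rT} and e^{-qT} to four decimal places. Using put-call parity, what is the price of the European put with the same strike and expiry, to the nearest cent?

e^(−qT) = e^(−0.037·0.25) = 0.9908;  e^(−rT) = e^(−0.061·0.25) = 0.9849
Put-call parity: C − P = S·e^(−qT) − K·e^(−rT) = 349·0.9908 − 339·0.9849 = 345.7892 − 333.8811 = 11.9081
P = C − (C − P) = 21.62 − (11.9081) = 9.7119

$9.71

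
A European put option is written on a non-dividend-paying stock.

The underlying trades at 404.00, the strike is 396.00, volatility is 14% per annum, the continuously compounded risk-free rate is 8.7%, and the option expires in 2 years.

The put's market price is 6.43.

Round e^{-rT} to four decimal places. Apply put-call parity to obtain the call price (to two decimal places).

e^(−rT) = e^(−0.087·2) = 0.8403
Put-call parity: C − P = S − K·e^(−rT) = 404 − 396·0.8403 = 404 − 332.7588 = 71.2412
C = P + (C − P) = 6.43 + (71.2412) = 77.6712

77.67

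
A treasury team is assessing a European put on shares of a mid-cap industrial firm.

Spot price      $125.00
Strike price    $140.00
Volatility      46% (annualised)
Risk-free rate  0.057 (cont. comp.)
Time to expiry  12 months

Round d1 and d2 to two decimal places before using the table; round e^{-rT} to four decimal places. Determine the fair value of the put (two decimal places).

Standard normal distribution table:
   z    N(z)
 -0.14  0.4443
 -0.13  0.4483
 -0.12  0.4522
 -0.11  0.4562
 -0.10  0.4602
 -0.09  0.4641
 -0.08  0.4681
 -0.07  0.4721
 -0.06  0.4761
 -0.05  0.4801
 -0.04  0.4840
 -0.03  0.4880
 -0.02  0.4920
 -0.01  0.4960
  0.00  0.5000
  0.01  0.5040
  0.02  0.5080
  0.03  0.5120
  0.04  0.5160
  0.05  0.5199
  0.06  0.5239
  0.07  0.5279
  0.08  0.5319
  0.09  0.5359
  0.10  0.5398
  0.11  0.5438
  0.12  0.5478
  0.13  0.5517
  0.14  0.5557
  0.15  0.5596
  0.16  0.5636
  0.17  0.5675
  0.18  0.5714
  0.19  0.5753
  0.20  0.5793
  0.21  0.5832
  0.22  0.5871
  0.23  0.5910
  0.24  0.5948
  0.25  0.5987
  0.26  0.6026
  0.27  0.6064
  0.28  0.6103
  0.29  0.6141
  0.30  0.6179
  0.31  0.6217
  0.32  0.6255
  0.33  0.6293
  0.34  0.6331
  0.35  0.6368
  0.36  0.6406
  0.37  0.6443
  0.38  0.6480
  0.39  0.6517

T = 1;  σ√T = 0.4600
ln(S/K) + (r + σ²/2)T = ln(125/140) + (0.057 + 0.46²/2)·1 = -0.1133 + 0.1628 = 0.0495
d₁ = 0.0495 / 0.4600 = 0.1075 → 0.11
d₂ = d₁ − σ√T = 0.1075 − 0.4600 = -0.3525 → -0.35
e^(−rT) = e^(−0.057·1) = 0.9446
N(−d₂) = N(0.35) = 0.6368;  N(−d₁) = N(-0.11) = 0.4562
P = 140·0.9446·0.6368 − 125·0.4562 = 84.2130 − 57.0250 = 27.1880

$27.19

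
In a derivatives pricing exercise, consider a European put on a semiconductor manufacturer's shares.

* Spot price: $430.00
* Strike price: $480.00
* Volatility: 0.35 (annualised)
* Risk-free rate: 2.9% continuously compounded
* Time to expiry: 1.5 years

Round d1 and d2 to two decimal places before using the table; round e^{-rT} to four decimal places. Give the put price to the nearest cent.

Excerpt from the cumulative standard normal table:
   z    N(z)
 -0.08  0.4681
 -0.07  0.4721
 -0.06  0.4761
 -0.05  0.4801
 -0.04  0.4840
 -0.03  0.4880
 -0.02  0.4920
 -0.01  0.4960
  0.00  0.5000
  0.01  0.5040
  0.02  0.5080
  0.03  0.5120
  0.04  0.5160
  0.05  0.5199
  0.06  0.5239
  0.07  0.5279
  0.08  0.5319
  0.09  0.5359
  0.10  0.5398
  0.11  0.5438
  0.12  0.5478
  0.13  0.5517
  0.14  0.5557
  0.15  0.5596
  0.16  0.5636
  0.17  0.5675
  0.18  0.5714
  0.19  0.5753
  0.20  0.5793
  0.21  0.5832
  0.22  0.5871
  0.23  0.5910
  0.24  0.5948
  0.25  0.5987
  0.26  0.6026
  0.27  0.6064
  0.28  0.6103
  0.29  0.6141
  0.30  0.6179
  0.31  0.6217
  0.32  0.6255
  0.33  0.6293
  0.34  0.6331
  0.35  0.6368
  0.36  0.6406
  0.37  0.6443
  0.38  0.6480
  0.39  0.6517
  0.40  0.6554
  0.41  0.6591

σ√T = 0.35·√1.5 = 0.4287
ln(S/K) + (r + σ²/2)T = ln(430/480) + (0.029 + 0.35²/2)·1.5 = -0.1100 + 0.1354 = 0.0254
d₁ = 0.0254 / 0.4287 = 0.0592 which rounds to 0.06
d₂ = d₁ − σ√T = 0.0592 − 0.4287 = -0.3695 which rounds to -0.37
exp(−rT) = exp(−0.029·1.5) = 0.9574
N(−d₂) = N(0.37) = 0.6443;  N(−d₁) = N(-0.06) = 0.4761
P = 480·0.9574·0.6443 − 430·0.4761 = 296.0894 − 204.7230 = 91.3664

$91.37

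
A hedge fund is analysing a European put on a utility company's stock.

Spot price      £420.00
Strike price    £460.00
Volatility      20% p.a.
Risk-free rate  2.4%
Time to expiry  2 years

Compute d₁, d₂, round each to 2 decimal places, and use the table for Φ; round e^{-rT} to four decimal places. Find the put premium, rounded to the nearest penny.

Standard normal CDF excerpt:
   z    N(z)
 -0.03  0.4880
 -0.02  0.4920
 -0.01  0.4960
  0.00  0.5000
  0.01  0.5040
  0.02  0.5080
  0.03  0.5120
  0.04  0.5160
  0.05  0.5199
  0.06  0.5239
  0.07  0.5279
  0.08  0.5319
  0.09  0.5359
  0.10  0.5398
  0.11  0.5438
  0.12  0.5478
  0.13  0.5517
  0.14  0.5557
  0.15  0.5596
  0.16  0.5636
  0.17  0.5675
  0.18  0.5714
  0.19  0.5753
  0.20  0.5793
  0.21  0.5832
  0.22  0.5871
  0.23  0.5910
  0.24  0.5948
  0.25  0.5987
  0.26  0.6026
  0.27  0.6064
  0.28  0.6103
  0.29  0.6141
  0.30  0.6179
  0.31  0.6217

£57.56

σ√T = 0.2 × 1.4142 = 0.2828
d₁ = [ln(420/460) + (0.024 + 0.2²/2)·2] / 0.2828 = [-0.0910 + 0.0880] / 0.2828 = -0.0105 ≈ -0.01
d₂ = d₁ − σ√T = -0.0105 − 0.2828 = -0.2933 ≈ -0.29
e^(−rT) = e^(−0.024·2) = 0.9531
P = 460·0.9531·N(0.29) − 420·N(0.01) = 460·0.9531·0.6141 − 420·0.5040 = 269.2374 − 211.6800 = 57.5574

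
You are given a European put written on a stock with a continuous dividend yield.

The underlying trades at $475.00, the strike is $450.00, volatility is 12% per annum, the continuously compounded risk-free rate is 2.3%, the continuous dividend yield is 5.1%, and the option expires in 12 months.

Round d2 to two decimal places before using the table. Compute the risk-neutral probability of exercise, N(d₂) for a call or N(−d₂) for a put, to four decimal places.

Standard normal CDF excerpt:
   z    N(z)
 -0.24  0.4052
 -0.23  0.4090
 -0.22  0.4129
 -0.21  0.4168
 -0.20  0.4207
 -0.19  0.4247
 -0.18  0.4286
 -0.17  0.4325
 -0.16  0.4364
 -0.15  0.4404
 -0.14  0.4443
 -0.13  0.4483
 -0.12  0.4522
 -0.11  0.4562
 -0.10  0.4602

0.4364

σ√T = 0.12 × 1.0000 = 0.1200
d₁ = [ln(475/450) + (0.023 − 0.051 + 0.12²/2)·1] / 0.1200 = [0.0541 − 0.0208] / 0.1200 = 0.2772 → 0.28
d₂ = d₁ − σ√T = 0.2772 − 0.1200 = 0.1572 → 0.16
Pr(exercise) under Q = N(−d₂) = N(-0.16) = 0.4364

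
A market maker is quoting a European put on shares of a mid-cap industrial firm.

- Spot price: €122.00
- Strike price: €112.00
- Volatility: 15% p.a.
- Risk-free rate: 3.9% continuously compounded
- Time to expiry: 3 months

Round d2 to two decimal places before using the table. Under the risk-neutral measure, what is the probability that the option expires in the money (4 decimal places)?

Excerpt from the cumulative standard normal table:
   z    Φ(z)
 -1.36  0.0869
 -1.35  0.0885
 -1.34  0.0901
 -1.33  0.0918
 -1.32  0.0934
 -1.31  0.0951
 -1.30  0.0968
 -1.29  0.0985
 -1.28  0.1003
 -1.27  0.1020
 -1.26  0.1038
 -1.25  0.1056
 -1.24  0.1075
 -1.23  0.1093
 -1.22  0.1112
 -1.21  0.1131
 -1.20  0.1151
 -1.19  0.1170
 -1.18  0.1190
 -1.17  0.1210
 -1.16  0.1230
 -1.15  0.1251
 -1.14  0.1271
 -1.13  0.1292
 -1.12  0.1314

σ√T = 0.15·√0.25 = 0.0750
d₁ = [ln(122/112) + (0.039 + 0.15²/2)·0.25] / 0.0750 = [0.0855 + 0.0126] / 0.0750 = 1.3078 which rounds to 1.31
d₂ = d₁ − σ√T = 1.3078 − 0.0750 = 1.2328 which rounds to 1.23
Pr(exercise) under Q = N(−d₂) = N(-1.23) = 0.1093

0.1093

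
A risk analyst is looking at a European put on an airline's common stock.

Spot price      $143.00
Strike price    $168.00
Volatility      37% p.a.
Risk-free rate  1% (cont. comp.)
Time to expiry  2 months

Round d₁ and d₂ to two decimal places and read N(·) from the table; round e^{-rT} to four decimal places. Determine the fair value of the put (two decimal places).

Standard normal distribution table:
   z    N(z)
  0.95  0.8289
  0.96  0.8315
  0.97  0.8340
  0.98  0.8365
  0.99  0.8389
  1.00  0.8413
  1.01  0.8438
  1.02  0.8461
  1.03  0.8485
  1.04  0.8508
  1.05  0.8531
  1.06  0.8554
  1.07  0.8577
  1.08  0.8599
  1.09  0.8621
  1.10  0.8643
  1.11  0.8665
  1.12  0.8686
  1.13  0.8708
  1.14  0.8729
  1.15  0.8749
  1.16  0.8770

T = 0.1667;  σ√T = 0.1511
ln(S/K) + (r + σ²/2)T = ln(143/168) + (0.01 + 0.37²/2)·0.1667 = -0.1611 + 0.0131 = -0.1480
d₁ = -0.1480 / 0.1511 = -0.9801 ≈ -0.98
d₂ = d₁ − σ√T = -0.9801 − 0.1511 = -1.1311 ≈ -1.13
exp(−rT) = exp(−0.01·0.1667) = 0.9983
N(−d₂) = N(1.13) = 0.8708;  N(−d₁) = N(0.98) = 0.8365
P = 168·0.9983·0.8708 − 143·0.8365 = 146.0457 − 119.6195 = 26.4262

$26.43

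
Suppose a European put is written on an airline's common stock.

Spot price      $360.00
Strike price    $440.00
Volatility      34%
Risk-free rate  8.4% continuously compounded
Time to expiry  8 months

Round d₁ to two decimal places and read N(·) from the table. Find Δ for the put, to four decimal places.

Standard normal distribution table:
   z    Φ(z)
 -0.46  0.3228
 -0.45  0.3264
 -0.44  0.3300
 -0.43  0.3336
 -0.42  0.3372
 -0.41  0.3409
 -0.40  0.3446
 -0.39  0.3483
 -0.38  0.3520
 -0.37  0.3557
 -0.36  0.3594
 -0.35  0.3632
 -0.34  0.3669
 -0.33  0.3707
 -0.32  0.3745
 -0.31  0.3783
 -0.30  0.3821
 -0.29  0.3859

σ√T = 0.34·√0.6667 = 0.2776
d₁ = [ln(360/440) + (0.084 + ½·0.34²)·0.6667] / (σ√T) = (-0.2007 + 0.0945) / 0.2776 = -0.3823 ⇒ -0.38
N(d₁) = N(-0.38) = 0.3520
Δ_put = N(d₁) − 1 = 0.3520 − 1 = -0.6480

-0.6480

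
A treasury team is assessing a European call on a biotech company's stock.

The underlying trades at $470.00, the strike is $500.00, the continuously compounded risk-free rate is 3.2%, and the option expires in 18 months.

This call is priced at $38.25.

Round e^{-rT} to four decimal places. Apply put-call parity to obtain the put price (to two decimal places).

e^(−rT) = e^(−0.032·1.5) = 0.9531
Put-call parity: C − P = S − K·e^(−rT) = 470 − 500·0.9531 = 470 − 476.5500 = -6.5500
P = C − (C − P) = 38.25 − (-6.5500) = 44.8000

$44.80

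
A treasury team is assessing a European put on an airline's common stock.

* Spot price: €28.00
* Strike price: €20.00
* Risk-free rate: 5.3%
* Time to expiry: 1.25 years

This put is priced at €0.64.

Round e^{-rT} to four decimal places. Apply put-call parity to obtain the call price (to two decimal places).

e^(−rT) = e^(−0.053·1.25) = 0.9359
Put-call parity: C − P = S − K·e^(−rT) = 28 − 20·0.9359 = 28 − 18.7180 = 9.2820
C = P + (C − P) = 0.64 + (9.2820) = 9.9220

€9.92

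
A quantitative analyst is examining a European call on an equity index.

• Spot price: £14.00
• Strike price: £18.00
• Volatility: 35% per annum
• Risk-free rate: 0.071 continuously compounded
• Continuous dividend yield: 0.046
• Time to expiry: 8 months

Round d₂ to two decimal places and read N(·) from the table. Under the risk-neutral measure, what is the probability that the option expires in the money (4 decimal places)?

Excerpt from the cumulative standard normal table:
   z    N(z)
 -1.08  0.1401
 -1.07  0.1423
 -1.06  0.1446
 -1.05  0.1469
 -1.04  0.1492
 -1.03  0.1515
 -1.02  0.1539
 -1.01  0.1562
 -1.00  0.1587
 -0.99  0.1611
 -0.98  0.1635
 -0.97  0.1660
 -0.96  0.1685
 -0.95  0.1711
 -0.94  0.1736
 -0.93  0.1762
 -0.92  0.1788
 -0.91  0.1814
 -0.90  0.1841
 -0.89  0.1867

0.1685

T = 0.6667;  σ√T = 0.2858
d₁ = [ln(14/18) + (0.071 − 0.046 + 0.35²/2)·0.6667] / 0.2858 = [-0.2513 + 0.0575] / 0.2858 = -0.6782 ⇒ -0.68
d₂ = d₁ − σ√T = -0.6782 − 0.2858 = -0.9640 ⇒ -0.96
Pr(exercise) under Q = N(d₂) = 0.1685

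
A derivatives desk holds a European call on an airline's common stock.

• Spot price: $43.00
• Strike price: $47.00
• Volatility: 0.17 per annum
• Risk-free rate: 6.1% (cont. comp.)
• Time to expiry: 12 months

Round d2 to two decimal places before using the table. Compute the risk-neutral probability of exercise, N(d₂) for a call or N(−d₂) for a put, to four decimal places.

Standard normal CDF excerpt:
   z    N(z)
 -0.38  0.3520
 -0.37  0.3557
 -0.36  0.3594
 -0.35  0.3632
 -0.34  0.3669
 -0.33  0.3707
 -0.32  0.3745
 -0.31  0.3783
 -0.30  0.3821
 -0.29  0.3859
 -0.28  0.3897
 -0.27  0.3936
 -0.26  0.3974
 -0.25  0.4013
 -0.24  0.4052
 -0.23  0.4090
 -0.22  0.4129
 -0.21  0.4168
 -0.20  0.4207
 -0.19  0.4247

σ√T = 0.17 × 1.0000 = 0.1700
ln(S/K) + (r + σ²/2)T = ln(43/47) + (0.061 + 0.17²/2)·1 = -0.0889 + 0.0755 = -0.0135
d₁ = -0.0135 / 0.1700 = -0.0794 → -0.08
d₂ = d₁ − σ√T = -0.0794 − 0.1700 = -0.2494 → -0.25
Risk-neutral Pr[S_T > K] = N(d₂) = N(-0.25) = 0.4013

0.4013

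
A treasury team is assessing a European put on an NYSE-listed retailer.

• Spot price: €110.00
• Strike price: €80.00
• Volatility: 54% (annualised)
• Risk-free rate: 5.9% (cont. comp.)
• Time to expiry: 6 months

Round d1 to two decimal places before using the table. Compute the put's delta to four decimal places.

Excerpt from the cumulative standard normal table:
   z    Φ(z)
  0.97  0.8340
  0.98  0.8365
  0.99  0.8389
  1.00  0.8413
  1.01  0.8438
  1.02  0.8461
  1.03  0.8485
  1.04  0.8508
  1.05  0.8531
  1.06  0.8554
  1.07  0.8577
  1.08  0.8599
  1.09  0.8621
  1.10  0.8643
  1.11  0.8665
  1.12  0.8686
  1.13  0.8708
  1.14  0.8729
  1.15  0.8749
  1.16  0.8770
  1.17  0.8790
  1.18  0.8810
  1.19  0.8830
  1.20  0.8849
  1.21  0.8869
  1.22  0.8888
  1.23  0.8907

-0.1357

σ√T = 0.54 × 0.7071 = 0.3818
d₁ = [ln(110/80) + (0.059 + 0.54²/2)·0.5] / 0.3818 = [0.3185 + 0.1024] / 0.3818 = 1.1022 which rounds to 1.10
N(d₁) = N(1.10) = 0.8643
Δ_put = N(d₁) − 1 = 0.8643 − 1 = -0.1357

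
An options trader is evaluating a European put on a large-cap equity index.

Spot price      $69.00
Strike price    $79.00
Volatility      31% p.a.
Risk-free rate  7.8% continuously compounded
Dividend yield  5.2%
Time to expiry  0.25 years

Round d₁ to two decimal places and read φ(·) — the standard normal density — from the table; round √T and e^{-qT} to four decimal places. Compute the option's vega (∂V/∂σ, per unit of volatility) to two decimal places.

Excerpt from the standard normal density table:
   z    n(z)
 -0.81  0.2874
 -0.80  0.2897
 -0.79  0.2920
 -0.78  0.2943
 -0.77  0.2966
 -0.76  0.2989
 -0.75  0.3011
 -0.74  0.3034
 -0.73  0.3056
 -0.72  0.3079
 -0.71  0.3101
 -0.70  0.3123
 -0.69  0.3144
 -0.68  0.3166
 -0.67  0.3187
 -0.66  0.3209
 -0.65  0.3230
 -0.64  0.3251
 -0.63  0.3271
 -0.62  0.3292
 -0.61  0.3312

10.25

σ√T = 0.31 × 0.5000 = 0.1550
d₁ = [ln(69/79) + (0.078 − 0.052 + 0.31²/2)·0.25] / 0.1550 = [-0.1353 + 0.0185] / 0.1550 = -0.7537 ⇒ -0.75
√T = √0.25 = 0.5000
φ(d₁) = φ(-0.75) = 0.3011
e^(−qT) = e^(−0.052·0.25) = 0.9871
vega = S·e^(−qT)·φ(d₁)·√T = 69·0.9871·0.3011·0.5000 = 10.2539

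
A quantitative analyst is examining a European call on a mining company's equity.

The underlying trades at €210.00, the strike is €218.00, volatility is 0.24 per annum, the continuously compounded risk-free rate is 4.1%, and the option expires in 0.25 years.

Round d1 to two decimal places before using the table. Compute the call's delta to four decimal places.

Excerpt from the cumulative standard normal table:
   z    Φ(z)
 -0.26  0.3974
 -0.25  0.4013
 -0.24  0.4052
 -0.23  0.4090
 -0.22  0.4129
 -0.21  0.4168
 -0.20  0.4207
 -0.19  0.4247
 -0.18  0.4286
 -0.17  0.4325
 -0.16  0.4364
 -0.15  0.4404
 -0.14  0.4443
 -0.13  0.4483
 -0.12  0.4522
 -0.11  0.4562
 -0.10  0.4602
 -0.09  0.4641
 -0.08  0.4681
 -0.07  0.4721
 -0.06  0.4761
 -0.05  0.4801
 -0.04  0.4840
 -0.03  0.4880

0.4325

σ√T = 0.24·√0.25 = 0.1200
d₁ = [ln(210/218) + (0.041 + ½·0.24²)·0.25] / (σ√T) = (-0.0374 + 0.0175) / 0.1200 = -0.1661 → -0.17
N(d₁) = N(-0.17) = 0.4325
Δ_call = N(d₁) = 0.4325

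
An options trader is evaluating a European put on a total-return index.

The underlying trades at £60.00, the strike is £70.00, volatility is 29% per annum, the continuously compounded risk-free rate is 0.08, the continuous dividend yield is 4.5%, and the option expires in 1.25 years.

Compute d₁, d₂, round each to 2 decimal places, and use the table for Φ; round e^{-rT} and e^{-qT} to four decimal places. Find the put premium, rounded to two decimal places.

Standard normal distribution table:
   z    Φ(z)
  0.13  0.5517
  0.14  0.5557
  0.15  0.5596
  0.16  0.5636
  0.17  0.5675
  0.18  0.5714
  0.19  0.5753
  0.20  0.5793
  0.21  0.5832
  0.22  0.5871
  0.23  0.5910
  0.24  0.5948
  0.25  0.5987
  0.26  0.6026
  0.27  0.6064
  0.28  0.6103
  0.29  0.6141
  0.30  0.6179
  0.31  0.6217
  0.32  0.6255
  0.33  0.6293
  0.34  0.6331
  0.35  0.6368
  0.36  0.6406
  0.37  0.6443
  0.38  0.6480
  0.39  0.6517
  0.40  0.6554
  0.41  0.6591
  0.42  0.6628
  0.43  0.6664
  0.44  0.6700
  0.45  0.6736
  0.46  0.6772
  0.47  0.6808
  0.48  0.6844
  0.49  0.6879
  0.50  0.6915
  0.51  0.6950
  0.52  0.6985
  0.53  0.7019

σ√T = 0.29 × 1.1180 = 0.3242
ln(S/K) + (r − q + σ²/2)T = ln(60/70) + (0.08 − 0.045 + 0.29²/2)·1.25 = -0.1542 + 0.0963 = -0.0578
d₁ = -0.0578 / 0.3242 = -0.1784 ≈ -0.18
d₂ = d₁ − σ√T = -0.1784 − 0.3242 = -0.5026 ≈ -0.50
e^(−qT) = e^(−0.045·1.25) = 0.9453;  e^(−rT) = e^(−0.08·1.25) = 0.9048
P = 70·0.9048·N(0.50) − 60·0.9453·N(0.18) = 70·0.9048·0.6915 − 60·0.9453·0.5714 = 43.7968 − 32.4087 = 11.3882

£11.39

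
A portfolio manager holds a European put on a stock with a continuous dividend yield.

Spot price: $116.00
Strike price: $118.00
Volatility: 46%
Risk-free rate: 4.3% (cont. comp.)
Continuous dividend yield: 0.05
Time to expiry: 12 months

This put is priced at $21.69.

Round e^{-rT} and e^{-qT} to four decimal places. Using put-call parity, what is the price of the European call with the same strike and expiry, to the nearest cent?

exp(−qT) = exp(−0.05·1) = 0.9512;  exp(−rT) = exp(−0.043·1) = 0.9579
Put-call parity: C − P = S·e^(−qT) − K·e^(−rT) = 116·0.9512 − 118·0.9579 = 110.3392 − 113.0322 = -2.6930
C = P + (C − P) = 21.69 + (-2.6930) = 18.9970

$19.00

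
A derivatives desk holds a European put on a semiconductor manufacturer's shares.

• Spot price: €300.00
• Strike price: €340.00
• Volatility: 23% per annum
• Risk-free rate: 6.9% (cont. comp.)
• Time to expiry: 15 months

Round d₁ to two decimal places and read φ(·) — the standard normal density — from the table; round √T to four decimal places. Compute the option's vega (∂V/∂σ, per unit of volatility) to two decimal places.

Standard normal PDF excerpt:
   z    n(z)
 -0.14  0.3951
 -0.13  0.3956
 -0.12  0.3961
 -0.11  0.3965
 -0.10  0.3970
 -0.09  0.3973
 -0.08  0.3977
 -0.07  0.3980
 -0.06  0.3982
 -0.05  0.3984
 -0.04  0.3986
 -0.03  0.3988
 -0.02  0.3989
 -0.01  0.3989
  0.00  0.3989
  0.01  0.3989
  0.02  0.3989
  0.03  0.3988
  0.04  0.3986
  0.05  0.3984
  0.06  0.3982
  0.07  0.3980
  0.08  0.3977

133.79

σ√T = 0.23 × 1.1180 = 0.2571
d₁ = [ln(300/340) + (0.069 + ½·0.23²)·1.25] / (σ√T) = (-0.1252 + 0.1193) / 0.2571 = -0.0228 ≈ -0.02
√T = √1.25 = 1.1180
φ(d₁) = φ(-0.02) = 0.3989
vega = S·φ(d₁)·√T = 300·0.3989·1.1180 = 133.7911
(The call has the same vega.)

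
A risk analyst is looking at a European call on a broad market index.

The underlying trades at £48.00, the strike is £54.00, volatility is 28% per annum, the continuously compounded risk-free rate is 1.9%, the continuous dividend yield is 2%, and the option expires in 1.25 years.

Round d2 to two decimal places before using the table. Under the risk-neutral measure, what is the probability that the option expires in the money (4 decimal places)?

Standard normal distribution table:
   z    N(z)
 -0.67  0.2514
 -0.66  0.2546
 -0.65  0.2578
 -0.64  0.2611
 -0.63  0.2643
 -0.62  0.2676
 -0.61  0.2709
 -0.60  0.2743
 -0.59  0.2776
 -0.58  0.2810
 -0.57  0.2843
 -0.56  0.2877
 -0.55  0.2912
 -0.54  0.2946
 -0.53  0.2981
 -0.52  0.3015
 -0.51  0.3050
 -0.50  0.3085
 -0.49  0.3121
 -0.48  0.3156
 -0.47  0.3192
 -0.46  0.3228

0.2946

σ√T = 0.28·√1.25 = 0.3130
d₁ = [ln(48/54) + (0.019 − 0.02 + 0.28²/2)·1.25] / 0.3130 = [-0.1178 + 0.0478] / 0.3130 = -0.2237 ⇒ -0.22
d₂ = d₁ − σ√T = -0.2237 − 0.3130 = -0.5368 ⇒ -0.54
Risk-neutral Pr[S_T > K] = N(d₂) = N(-0.54) = 0.2946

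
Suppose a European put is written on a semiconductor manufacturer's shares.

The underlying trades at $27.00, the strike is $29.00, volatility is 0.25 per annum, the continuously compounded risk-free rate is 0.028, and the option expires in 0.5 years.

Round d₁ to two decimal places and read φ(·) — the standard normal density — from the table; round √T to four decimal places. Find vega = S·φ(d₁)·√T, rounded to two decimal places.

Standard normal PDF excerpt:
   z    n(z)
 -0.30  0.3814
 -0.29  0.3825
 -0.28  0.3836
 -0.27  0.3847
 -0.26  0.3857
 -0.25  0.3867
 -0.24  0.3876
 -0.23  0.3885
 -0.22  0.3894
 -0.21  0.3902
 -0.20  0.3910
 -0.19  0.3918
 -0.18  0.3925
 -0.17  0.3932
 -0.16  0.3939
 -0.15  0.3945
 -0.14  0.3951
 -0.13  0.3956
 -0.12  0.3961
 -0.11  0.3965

7.40

σ√T = 0.25·√0.5 = 0.1768
ln(S/K) + (r + σ²/2)T = ln(27/29) + (0.028 + 0.25²/2)·0.5 = -0.0715 + 0.0296 = -0.0418
d₁ = -0.0418 / 0.1768 = -0.2366 → -0.24
√T = √0.5 = 0.7071
φ(d₁) = φ(-0.24) = 0.3876
vega = S·φ(d₁)·√T = 27·0.3876·0.7071 = 7.3999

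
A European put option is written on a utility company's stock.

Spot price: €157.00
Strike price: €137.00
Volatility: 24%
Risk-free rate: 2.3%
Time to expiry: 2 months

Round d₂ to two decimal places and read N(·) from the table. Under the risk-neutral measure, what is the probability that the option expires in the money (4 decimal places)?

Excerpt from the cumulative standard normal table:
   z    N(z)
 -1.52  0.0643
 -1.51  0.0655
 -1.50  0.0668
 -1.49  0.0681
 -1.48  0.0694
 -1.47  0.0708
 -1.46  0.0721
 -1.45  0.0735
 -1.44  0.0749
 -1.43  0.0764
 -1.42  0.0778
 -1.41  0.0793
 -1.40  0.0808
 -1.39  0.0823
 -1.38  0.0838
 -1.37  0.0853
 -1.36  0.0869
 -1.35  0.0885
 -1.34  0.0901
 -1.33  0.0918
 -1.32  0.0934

0.0838

σ√T = 0.24·√0.1667 = 0.0980
d₁ = [ln(157/137) + (0.023 + 0.24²/2)·0.1667] / 0.0980 = [0.1363 + 0.0086] / 0.0980 = 1.4789 → 1.48
d₂ = d₁ − σ√T = 1.4789 − 0.0980 = 1.3809 → 1.38
Pr(exercise) under Q = N(−d₂) = N(-1.38) = 0.0838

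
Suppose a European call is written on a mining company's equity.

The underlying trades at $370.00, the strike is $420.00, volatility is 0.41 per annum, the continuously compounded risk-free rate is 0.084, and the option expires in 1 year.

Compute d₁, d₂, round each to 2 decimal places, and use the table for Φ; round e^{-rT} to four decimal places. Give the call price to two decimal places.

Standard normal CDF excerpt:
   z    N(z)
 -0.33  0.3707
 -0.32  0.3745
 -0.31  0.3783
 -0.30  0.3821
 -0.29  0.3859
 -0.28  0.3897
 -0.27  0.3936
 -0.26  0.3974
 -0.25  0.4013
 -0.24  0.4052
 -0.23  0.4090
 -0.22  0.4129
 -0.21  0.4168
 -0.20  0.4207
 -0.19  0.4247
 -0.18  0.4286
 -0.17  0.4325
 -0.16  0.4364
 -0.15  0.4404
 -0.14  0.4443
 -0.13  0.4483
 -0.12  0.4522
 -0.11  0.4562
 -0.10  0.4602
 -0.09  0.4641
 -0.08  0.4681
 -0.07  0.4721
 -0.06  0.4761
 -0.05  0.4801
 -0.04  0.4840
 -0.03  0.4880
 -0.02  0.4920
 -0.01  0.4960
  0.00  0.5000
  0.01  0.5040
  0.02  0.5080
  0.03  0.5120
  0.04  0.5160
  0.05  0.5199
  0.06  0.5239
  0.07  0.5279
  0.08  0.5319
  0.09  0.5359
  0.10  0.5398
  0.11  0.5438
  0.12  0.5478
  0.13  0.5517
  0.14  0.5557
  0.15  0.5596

$53.65

σ√T = 0.41·√1 = 0.4100
d₁ = [ln(370/420) + (0.084 + 0.41²/2)·1] / 0.4100 = [-0.1268 + 0.1680] / 0.4100 = 0.1007 ≈ 0.10
d₂ = d₁ − σ√T = 0.1007 − 0.4100 = -0.3093 ≈ -0.31
e^(−rT) = e^(−0.084·1) = 0.9194
N(d₁) = N(0.10) = 0.5398;  N(d₂) = N(-0.31) = 0.3783
C = 370·0.5398 − 420·0.9194·0.3783 = 199.7260 − 146.0798 = 53.6462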